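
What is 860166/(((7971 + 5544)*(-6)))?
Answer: -2811/265 ≈ -10.608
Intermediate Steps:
860166/(((7971 + 5544)*(-6))) = 860166/((13515*(-6))) = 860166/(-81090) = 860166*(-1/81090) = -2811/265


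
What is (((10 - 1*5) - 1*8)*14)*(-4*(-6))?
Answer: -1008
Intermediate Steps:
(((10 - 1*5) - 1*8)*14)*(-4*(-6)) = (((10 - 5) - 8)*14)*24 = ((5 - 8)*14)*24 = -3*14*24 = -42*24 = -1008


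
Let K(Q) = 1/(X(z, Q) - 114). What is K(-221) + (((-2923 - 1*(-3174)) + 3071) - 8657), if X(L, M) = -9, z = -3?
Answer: -656206/123 ≈ -5335.0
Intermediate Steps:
K(Q) = -1/123 (K(Q) = 1/(-9 - 114) = 1/(-123) = -1/123)
K(-221) + (((-2923 - 1*(-3174)) + 3071) - 8657) = -1/123 + (((-2923 - 1*(-3174)) + 3071) - 8657) = -1/123 + (((-2923 + 3174) + 3071) - 8657) = -1/123 + ((251 + 3071) - 8657) = -1/123 + (3322 - 8657) = -1/123 - 5335 = -656206/123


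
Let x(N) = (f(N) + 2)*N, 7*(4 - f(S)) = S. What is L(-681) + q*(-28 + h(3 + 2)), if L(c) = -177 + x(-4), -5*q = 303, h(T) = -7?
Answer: 13424/7 ≈ 1917.7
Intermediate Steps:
q = -303/5 (q = -⅕*303 = -303/5 ≈ -60.600)
f(S) = 4 - S/7
x(N) = N*(6 - N/7) (x(N) = ((4 - N/7) + 2)*N = (6 - N/7)*N = N*(6 - N/7))
L(c) = -1423/7 (L(c) = -177 + (⅐)*(-4)*(42 - 1*(-4)) = -177 + (⅐)*(-4)*(42 + 4) = -177 + (⅐)*(-4)*46 = -177 - 184/7 = -1423/7)
L(-681) + q*(-28 + h(3 + 2)) = -1423/7 - 303*(-28 - 7)/5 = -1423/7 - 303/5*(-35) = -1423/7 + 2121 = 13424/7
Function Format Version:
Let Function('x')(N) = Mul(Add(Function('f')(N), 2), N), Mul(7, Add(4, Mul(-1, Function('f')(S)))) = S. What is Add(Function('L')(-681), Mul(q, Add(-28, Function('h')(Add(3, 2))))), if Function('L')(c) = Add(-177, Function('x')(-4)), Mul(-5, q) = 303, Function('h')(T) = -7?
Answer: Rational(13424, 7) ≈ 1917.7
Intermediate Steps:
q = Rational(-303, 5) (q = Mul(Rational(-1, 5), 303) = Rational(-303, 5) ≈ -60.600)
Function('f')(S) = Add(4, Mul(Rational(-1, 7), S))
Function('x')(N) = Mul(N, Add(6, Mul(Rational(-1, 7), N))) (Function('x')(N) = Mul(Add(Add(4, Mul(Rational(-1, 7), N)), 2), N) = Mul(Add(6, Mul(Rational(-1, 7), N)), N) = Mul(N, Add(6, Mul(Rational(-1, 7), N))))
Function('L')(c) = Rational(-1423, 7) (Function('L')(c) = Add(-177, Mul(Rational(1, 7), -4, Add(42, Mul(-1, -4)))) = Add(-177, Mul(Rational(1, 7), -4, Add(42, 4))) = Add(-177, Mul(Rational(1, 7), -4, 46)) = Add(-177, Rational(-184, 7)) = Rational(-1423, 7))
Add(Function('L')(-681), Mul(q, Add(-28, Function('h')(Add(3, 2))))) = Add(Rational(-1423, 7), Mul(Rational(-303, 5), Add(-28, -7))) = Add(Rational(-1423, 7), Mul(Rational(-303, 5), -35)) = Add(Rational(-1423, 7), 2121) = Rational(13424, 7)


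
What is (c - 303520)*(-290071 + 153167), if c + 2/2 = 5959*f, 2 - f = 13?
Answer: 50527159280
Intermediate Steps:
f = -11 (f = 2 - 1*13 = 2 - 13 = -11)
c = -65550 (c = -1 + 5959*(-11) = -1 - 65549 = -65550)
(c - 303520)*(-290071 + 153167) = (-65550 - 303520)*(-290071 + 153167) = -369070*(-136904) = 50527159280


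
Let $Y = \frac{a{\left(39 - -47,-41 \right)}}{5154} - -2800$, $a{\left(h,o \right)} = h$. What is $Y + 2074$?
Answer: $\frac{12560341}{2577} \approx 4874.0$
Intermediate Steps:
$Y = \frac{7215643}{2577}$ ($Y = \frac{39 - -47}{5154} - -2800 = \left(39 + 47\right) \frac{1}{5154} + 2800 = 86 \cdot \frac{1}{5154} + 2800 = \frac{43}{2577} + 2800 = \frac{7215643}{2577} \approx 2800.0$)
$Y + 2074 = \frac{7215643}{2577} + 2074 = \frac{12560341}{2577}$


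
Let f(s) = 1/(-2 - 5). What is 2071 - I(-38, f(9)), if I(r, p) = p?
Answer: 14498/7 ≈ 2071.1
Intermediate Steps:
f(s) = -⅐ (f(s) = 1/(-7) = -⅐)
2071 - I(-38, f(9)) = 2071 - 1*(-⅐) = 2071 + ⅐ = 14498/7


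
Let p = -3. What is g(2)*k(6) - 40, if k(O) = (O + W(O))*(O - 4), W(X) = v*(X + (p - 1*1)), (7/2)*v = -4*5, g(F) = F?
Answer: -432/7 ≈ -61.714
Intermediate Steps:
v = -40/7 (v = 2*(-4*5)/7 = (2/7)*(-20) = -40/7 ≈ -5.7143)
W(X) = 160/7 - 40*X/7 (W(X) = -40*(X + (-3 - 1*1))/7 = -40*(X + (-3 - 1))/7 = -40*(X - 4)/7 = -40*(-4 + X)/7 = 160/7 - 40*X/7)
k(O) = (-4 + O)*(160/7 - 33*O/7) (k(O) = (O + (160/7 - 40*O/7))*(O - 4) = (160/7 - 33*O/7)*(-4 + O) = (-4 + O)*(160/7 - 33*O/7))
g(2)*k(6) - 40 = 2*(-640/7 - 33/7*6² + (292/7)*6) - 40 = 2*(-640/7 - 33/7*36 + 1752/7) - 40 = 2*(-640/7 - 1188/7 + 1752/7) - 40 = 2*(-76/7) - 40 = -152/7 - 40 = -432/7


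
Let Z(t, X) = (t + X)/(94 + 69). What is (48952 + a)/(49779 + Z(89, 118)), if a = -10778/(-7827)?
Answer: 31227383683/31754859084 ≈ 0.98339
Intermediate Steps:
a = 10778/7827 (a = -10778*(-1/7827) = 10778/7827 ≈ 1.3770)
Z(t, X) = X/163 + t/163 (Z(t, X) = (X + t)/163 = (X + t)*(1/163) = X/163 + t/163)
(48952 + a)/(49779 + Z(89, 118)) = (48952 + 10778/7827)/(49779 + ((1/163)*118 + (1/163)*89)) = 383158082/(7827*(49779 + (118/163 + 89/163))) = 383158082/(7827*(49779 + 207/163)) = 383158082/(7827*(8114184/163)) = (383158082/7827)*(163/8114184) = 31227383683/31754859084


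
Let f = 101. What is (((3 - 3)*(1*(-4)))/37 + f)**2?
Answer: 10201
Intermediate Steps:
(((3 - 3)*(1*(-4)))/37 + f)**2 = (((3 - 3)*(1*(-4)))/37 + 101)**2 = ((0*(-4))*(1/37) + 101)**2 = (0*(1/37) + 101)**2 = (0 + 101)**2 = 101**2 = 10201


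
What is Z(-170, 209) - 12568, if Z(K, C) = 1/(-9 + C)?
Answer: -2513599/200 ≈ -12568.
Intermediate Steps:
Z(-170, 209) - 12568 = 1/(-9 + 209) - 12568 = 1/200 - 12568 = -2513599/200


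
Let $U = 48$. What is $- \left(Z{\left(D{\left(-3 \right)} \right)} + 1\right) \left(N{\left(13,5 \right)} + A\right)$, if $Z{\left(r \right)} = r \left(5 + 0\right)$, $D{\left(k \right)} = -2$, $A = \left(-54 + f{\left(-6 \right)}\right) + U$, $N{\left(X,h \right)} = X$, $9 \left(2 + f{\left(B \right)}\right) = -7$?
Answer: $38$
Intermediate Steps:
$f{\left(B \right)} = - \frac{25}{9}$ ($f{\left(B \right)} = -2 + \frac{1}{9} \left(-7\right) = -2 - \frac{7}{9} = - \frac{25}{9}$)
$A = - \frac{79}{9}$ ($A = \left(-54 - \frac{25}{9}\right) + 48 = - \frac{511}{9} + 48 = - \frac{79}{9} \approx -8.7778$)
$Z{\left(r \right)} = 5 r$ ($Z{\left(r \right)} = r 5 = 5 r$)
$- \left(Z{\left(D{\left(-3 \right)} \right)} + 1\right) \left(N{\left(13,5 \right)} + A\right) = - \left(5 \left(-2\right) + 1\right) \left(13 - \frac{79}{9}\right) = - \frac{\left(-10 + 1\right) 38}{9} = - \frac{\left(-9\right) 38}{9} = \left(-1\right) \left(-38\right) = 38$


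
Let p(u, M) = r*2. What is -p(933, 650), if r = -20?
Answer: 40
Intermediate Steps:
p(u, M) = -40 (p(u, M) = -20*2 = -40)
-p(933, 650) = -1*(-40) = 40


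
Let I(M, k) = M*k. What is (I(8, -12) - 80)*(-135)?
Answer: 23760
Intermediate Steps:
(I(8, -12) - 80)*(-135) = (8*(-12) - 80)*(-135) = (-96 - 80)*(-135) = -176*(-135) = 23760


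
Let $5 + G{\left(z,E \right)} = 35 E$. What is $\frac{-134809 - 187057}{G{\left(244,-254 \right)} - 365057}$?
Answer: $\frac{160933}{186976} \approx 0.86071$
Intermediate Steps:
$G{\left(z,E \right)} = -5 + 35 E$
$\frac{-134809 - 187057}{G{\left(244,-254 \right)} - 365057} = \frac{-134809 - 187057}{\left(-5 + 35 \left(-254\right)\right) - 365057} = - \frac{321866}{\left(-5 - 8890\right) - 365057} = - \frac{321866}{-8895 - 365057} = - \frac{321866}{-373952} = \left(-321866\right) \left(- \frac{1}{373952}\right) = \frac{160933}{186976}$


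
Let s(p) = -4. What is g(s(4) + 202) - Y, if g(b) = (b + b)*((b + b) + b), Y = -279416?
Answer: 514640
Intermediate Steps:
g(b) = 6*b² (g(b) = (2*b)*(2*b + b) = (2*b)*(3*b) = 6*b²)
g(s(4) + 202) - Y = 6*(-4 + 202)² - 1*(-279416) = 6*198² + 279416 = 6*39204 + 279416 = 235224 + 279416 = 514640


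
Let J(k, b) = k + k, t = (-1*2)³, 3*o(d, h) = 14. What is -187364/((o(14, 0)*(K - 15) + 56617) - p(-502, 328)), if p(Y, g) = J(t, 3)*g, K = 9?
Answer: -187364/61837 ≈ -3.0300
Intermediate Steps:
o(d, h) = 14/3 (o(d, h) = (⅓)*14 = 14/3)
t = -8 (t = (-2)³ = -8)
J(k, b) = 2*k
p(Y, g) = -16*g (p(Y, g) = (2*(-8))*g = -16*g)
-187364/((o(14, 0)*(K - 15) + 56617) - p(-502, 328)) = -187364/((14*(9 - 15)/3 + 56617) - (-16)*328) = -187364/(((14/3)*(-6) + 56617) - 1*(-5248)) = -187364/((-28 + 56617) + 5248) = -187364/(56589 + 5248) = -187364/61837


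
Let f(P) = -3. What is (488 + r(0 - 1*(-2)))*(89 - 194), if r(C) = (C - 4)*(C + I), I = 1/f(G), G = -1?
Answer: -50890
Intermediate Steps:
I = -⅓ (I = 1/(-3) = -⅓ ≈ -0.33333)
r(C) = (-4 + C)*(-⅓ + C) (r(C) = (C - 4)*(C - ⅓) = (-4 + C)*(-⅓ + C))
(488 + r(0 - 1*(-2)))*(89 - 194) = (488 + (4/3 + (0 - 1*(-2))² - 13*(0 - 1*(-2))/3))*(89 - 194) = (488 + (4/3 + (0 + 2)² - 13*(0 + 2)/3))*(-105) = (488 + (4/3 + 2² - 13/3*2))*(-105) = (488 + (4/3 + 4 - 26/3))*(-105) = (488 - 10/3)*(-105) = (1454/3)*(-105) = -50890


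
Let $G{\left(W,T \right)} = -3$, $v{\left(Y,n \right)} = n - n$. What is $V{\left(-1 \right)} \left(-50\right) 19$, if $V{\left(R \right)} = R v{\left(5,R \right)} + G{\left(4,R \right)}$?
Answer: $2850$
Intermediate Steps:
$v{\left(Y,n \right)} = 0$
$V{\left(R \right)} = -3$ ($V{\left(R \right)} = R 0 - 3 = 0 - 3 = -3$)
$V{\left(-1 \right)} \left(-50\right) 19 = \left(-3\right) \left(-50\right) 19 = 150 \cdot 19 = 2850$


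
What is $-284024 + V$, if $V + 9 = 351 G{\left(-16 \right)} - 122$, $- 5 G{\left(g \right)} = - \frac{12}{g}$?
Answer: $- \frac{5684153}{20} \approx -2.8421 \cdot 10^{5}$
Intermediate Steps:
$G{\left(g \right)} = \frac{12}{5 g}$ ($G{\left(g \right)} = - \frac{\left(-12\right) \frac{1}{g}}{5} = \frac{12}{5 g}$)
$V = - \frac{3673}{20}$ ($V = -9 - \left(122 - 351 \frac{12}{5 \left(-16\right)}\right) = -9 - \left(122 - 351 \cdot \frac{12}{5} \left(- \frac{1}{16}\right)\right) = -9 + \left(351 \left(- \frac{3}{20}\right) - 122\right) = -9 - \frac{3493}{20} = - \frac{3673}{20} \approx -183.65$)
$-284024 + V = -284024 - \frac{3673}{20} = - \frac{5684153}{20}$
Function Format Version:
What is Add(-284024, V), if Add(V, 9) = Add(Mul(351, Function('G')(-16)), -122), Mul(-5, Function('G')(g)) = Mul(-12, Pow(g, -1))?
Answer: Rational(-5684153, 20) ≈ -2.8421e+5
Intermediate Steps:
Function('G')(g) = Mul(Rational(12, 5), Pow(g, -1)) (Function('G')(g) = Mul(Rational(-1, 5), Mul(-12, Pow(g, -1))) = Mul(Rational(12, 5), Pow(g, -1)))
V = Rational(-3673, 20) (V = Add(-9, Add(Mul(351, Mul(Rational(12, 5), Pow(-16, -1))), -122)) = Add(-9, Add(Mul(351, Mul(Rational(12, 5), Rational(-1, 16))), -122)) = Add(-9, Add(Mul(351, Rational(-3, 20)), -122)) = Add(-9, Add(Rational(-1053, 20), -122)) = Add(-9, Rational(-3493, 20)) = Rational(-3673, 20) ≈ -183.65)
Add(-284024, V) = Add(-284024, Rational(-3673, 20)) = Rational(-5684153, 20)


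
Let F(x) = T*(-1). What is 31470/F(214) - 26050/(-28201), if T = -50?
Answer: 88878797/141005 ≈ 630.32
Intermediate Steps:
F(x) = 50 (F(x) = -50*(-1) = 50)
31470/F(214) - 26050/(-28201) = 31470/50 - 26050/(-28201) = 31470*(1/50) - 26050*(-1/28201) = 3147/5 + 26050/28201 = 88878797/141005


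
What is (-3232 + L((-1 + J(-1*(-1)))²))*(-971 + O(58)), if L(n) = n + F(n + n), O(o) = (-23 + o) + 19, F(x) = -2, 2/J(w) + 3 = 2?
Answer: 2957325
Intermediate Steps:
J(w) = -2 (J(w) = 2/(-3 + 2) = 2/(-1) = 2*(-1) = -2)
O(o) = -4 + o
L(n) = -2 + n (L(n) = n - 2 = -2 + n)
(-3232 + L((-1 + J(-1*(-1)))²))*(-971 + O(58)) = (-3232 + (-2 + (-1 - 2)²))*(-971 + (-4 + 58)) = (-3232 + (-2 + (-3)²))*(-971 + 54) = (-3232 + (-2 + 9))*(-917) = (-3232 + 7)*(-917) = -3225*(-917) = 2957325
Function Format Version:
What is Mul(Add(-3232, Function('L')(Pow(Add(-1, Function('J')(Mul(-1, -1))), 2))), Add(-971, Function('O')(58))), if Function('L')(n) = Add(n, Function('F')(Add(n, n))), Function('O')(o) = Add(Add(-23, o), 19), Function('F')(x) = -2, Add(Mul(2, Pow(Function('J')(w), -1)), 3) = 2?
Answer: 2957325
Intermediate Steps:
Function('J')(w) = -2 (Function('J')(w) = Mul(2, Pow(Add(-3, 2), -1)) = Mul(2, Pow(-1, -1)) = Mul(2, -1) = -2)
Function('O')(o) = Add(-4, o)
Function('L')(n) = Add(-2, n) (Function('L')(n) = Add(n, -2) = Add(-2, n))
Mul(Add(-3232, Function('L')(Pow(Add(-1, Function('J')(Mul(-1, -1))), 2))), Add(-971, Function('O')(58))) = Mul(Add(-3232, Add(-2, Pow(Add(-1, -2), 2))), Add(-971, Add(-4, 58))) = Mul(Add(-3232, Add(-2, Pow(-3, 2))), Add(-971, 54)) = Mul(Add(-3232, Add(-2, 9)), -917) = Mul(Add(-3232, 7), -917) = Mul(-3225, -917) = 2957325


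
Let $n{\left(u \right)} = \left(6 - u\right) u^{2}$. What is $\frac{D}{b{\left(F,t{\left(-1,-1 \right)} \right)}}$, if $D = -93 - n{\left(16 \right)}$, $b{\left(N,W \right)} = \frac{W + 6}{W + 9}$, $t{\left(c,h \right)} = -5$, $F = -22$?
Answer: $9868$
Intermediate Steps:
$b{\left(N,W \right)} = \frac{6 + W}{9 + W}$
$n{\left(u \right)} = u^{2} \left(6 - u\right)$
$D = 2467$ ($D = -93 - 16^{2} \left(6 - 16\right) = -93 - 256 \left(6 - 16\right) = -93 - 256 \left(-10\right) = -93 - -2560 = -93 + 2560 = 2467$)
$\frac{D}{b{\left(F,t{\left(-1,-1 \right)} \right)}} = \frac{2467}{\frac{1}{9 - 5} \left(6 - 5\right)} = \frac{2467}{\frac{1}{4} \cdot 1} = 2467 \frac{1}{\frac{1}{4}} = 2467 \cdot 4 = 9868$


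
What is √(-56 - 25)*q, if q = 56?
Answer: 504*I ≈ 504.0*I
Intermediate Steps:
√(-56 - 25)*q = √(-56 - 25)*56 = √(-81)*56 = (9*I)*56 = 504*I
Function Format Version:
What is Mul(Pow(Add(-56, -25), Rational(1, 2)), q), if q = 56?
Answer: Mul(504, I) ≈ Mul(504.00, I)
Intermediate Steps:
Mul(Pow(Add(-56, -25), Rational(1, 2)), q) = Mul(Pow(Add(-56, -25), Rational(1, 2)), 56) = Mul(Pow(-81, Rational(1, 2)), 56) = Mul(Mul(9, I), 56) = Mul(504, I)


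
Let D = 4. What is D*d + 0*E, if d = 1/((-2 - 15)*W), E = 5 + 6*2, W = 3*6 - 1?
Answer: -4/289 ≈ -0.013841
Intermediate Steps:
W = 17 (W = 18 - 1 = 17)
E = 17 (E = 5 + 12 = 17)
d = -1/289 (d = 1/(-2 - 15*17) = (1/17)/(-17) = -1/17*1/17 = -1/289 ≈ -0.0034602)
D*d + 0*E = 4*(-1/289) + 0*17 = -4/289 + 0 = -4/289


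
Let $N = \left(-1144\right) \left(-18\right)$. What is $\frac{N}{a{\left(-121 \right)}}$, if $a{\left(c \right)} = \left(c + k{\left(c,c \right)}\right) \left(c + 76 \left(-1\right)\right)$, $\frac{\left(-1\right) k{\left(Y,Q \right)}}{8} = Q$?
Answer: $- \frac{1872}{15169} \approx -0.12341$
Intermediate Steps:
$k{\left(Y,Q \right)} = - 8 Q$
$a{\left(c \right)} = - 7 c \left(-76 + c\right)$ ($a{\left(c \right)} = \left(c - 8 c\right) \left(c + 76 \left(-1\right)\right) = - 7 c \left(c - 76\right) = - 7 c \left(-76 + c\right)$)
$N = 20592$
$\frac{N}{a{\left(-121 \right)}} = \frac{20592}{7 \left(-121\right) \left(76 - -121\right)} = \frac{20592}{7 \left(-121\right) \left(76 + 121\right)} = \frac{20592}{7 \left(-121\right) 197} = \frac{20592}{-166859} = 20592 \left(- \frac{1}{166859}\right) = - \frac{1872}{15169}$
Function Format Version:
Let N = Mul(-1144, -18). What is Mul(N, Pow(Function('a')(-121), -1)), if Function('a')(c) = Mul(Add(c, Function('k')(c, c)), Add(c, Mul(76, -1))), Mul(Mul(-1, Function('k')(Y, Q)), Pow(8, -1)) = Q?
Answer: Rational(-1872, 15169) ≈ -0.12341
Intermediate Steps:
Function('k')(Y, Q) = Mul(-8, Q)
Function('a')(c) = Mul(-7, c, Add(-76, c)) (Function('a')(c) = Mul(Add(c, Mul(-8, c)), Add(c, Mul(76, -1))) = Mul(Mul(-7, c), Add(c, -76)) = Mul(Mul(-7, c), Add(-76, c)) = Mul(-7, c, Add(-76, c)))
N = 20592
Mul(N, Pow(Function('a')(-121), -1)) = Mul(20592, Pow(Mul(7, -121, Add(76, Mul(-1, -121))), -1)) = Mul(20592, Pow(Mul(7, -121, Add(76, 121)), -1)) = Mul(20592, Pow(Mul(7, -121, 197), -1)) = Mul(20592, Pow(-166859, -1)) = Mul(20592, Rational(-1, 166859)) = Rational(-1872, 15169)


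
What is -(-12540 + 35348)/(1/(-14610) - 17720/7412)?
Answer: 617465702640/64724153 ≈ 9540.0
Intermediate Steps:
-(-12540 + 35348)/(1/(-14610) - 17720/7412) = -22808/(-1/14610 - 17720*1/7412) = -22808/(-1/14610 - 4430/1853) = -22808/(-64724153/27072330) = -22808*(-27072330)/64724153 = -1*(-617465702640/64724153) = 617465702640/64724153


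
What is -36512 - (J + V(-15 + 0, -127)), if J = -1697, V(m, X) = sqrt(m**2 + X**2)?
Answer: -34815 - sqrt(16354) ≈ -34943.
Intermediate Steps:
V(m, X) = sqrt(X**2 + m**2)
-36512 - (J + V(-15 + 0, -127)) = -36512 - (-1697 + sqrt((-127)**2 + (-15 + 0)**2)) = -36512 - (-1697 + sqrt(16129 + (-15)**2)) = -36512 - (-1697 + sqrt(16129 + 225)) = -36512 - (-1697 + sqrt(16354)) = -36512 + (1697 - sqrt(16354)) = -34815 - sqrt(16354)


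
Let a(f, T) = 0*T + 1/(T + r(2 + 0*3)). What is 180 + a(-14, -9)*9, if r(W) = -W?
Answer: 1971/11 ≈ 179.18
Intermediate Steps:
a(f, T) = 1/(-2 + T) (a(f, T) = 0*T + 1/(T - (2 + 0*3)) = 0 + 1/(T - (2 + 0)) = 0 + 1/(T - 1*2) = 0 + 1/(T - 2) = 0 + 1/(-2 + T) = 1/(-2 + T))
180 + a(-14, -9)*9 = 180 + 9/(-2 - 9) = 180 + 9/(-11) = 180 - 1/11*9 = 180 - 9/11 = 1971/11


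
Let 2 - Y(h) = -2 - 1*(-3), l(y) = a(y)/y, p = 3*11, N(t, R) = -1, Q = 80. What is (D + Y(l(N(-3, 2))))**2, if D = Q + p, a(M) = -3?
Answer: 12996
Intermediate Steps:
p = 33
l(y) = -3/y
Y(h) = 1 (Y(h) = 2 - (-2 - 1*(-3)) = 2 - (-2 + 3) = 2 - 1*1 = 2 - 1 = 1)
D = 113 (D = 80 + 33 = 113)
(D + Y(l(N(-3, 2))))**2 = (113 + 1)**2 = 114**2 = 12996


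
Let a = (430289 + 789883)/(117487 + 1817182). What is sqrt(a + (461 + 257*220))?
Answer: sqrt(1763255533289749)/175879 ≈ 238.75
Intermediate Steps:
a = 1220172/1934669 ≈ 0.63069
sqrt(a + (461 + 257*220)) = sqrt(1220172/1934669 + (461 + 257*220)) = sqrt(1220172/1934669 + (461 + 56540)) = sqrt(1220172/1934669 + 57001) = sqrt(110279287841/1934669) = sqrt(1763255533289749)/175879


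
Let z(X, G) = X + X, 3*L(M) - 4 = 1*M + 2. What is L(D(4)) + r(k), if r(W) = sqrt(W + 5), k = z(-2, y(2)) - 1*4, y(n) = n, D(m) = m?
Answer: 10/3 + I*sqrt(3) ≈ 3.3333 + 1.732*I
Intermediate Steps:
L(M) = 2 + M/3 (L(M) = 4/3 + (1*M + 2)/3 = 4/3 + (M + 2)/3 = 4/3 + (2 + M)/3 = 4/3 + (2/3 + M/3) = 2 + M/3)
z(X, G) = 2*X
k = -8 (k = 2*(-2) - 1*4 = -4 - 4 = -8)
r(W) = sqrt(5 + W)
L(D(4)) + r(k) = (2 + (1/3)*4) + sqrt(5 - 8) = (2 + 4/3) + sqrt(-3) = 10/3 + I*sqrt(3)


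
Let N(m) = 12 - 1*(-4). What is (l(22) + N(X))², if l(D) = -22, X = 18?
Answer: 36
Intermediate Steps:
N(m) = 16 (N(m) = 12 + 4 = 16)
(l(22) + N(X))² = (-22 + 16)² = (-6)² = 36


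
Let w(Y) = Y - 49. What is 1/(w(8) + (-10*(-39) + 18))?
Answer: 1/367 ≈ 0.0027248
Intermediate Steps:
w(Y) = -49 + Y
1/(w(8) + (-10*(-39) + 18)) = 1/((-49 + 8) + (-10*(-39) + 18)) = 1/(-41 + (390 + 18)) = 1/(-41 + 408) = 1/367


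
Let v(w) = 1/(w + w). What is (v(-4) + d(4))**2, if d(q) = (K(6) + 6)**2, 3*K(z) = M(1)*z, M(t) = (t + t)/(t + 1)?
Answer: 261121/64 ≈ 4080.0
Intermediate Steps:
M(t) = 2*t/(1 + t) (M(t) = (2*t)/(1 + t) = 2*t/(1 + t))
v(w) = 1/(2*w)
K(z) = z/3 (K(z) = ((2*1/(1 + 1))*z)/3 = ((2*1/2)*z)/3 = ((2*1*(1/2))*z)/3 = (1*z)/3 = z/3)
d(q) = 64 (d(q) = ((1/3)*6 + 6)**2 = (2 + 6)**2 = 8**2 = 64)
(v(-4) + d(4))**2 = ((1/2)/(-4) + 64)**2 = ((1/2)*(-1/4) + 64)**2 = (-1/8 + 64)**2 = (511/8)**2 = 261121/64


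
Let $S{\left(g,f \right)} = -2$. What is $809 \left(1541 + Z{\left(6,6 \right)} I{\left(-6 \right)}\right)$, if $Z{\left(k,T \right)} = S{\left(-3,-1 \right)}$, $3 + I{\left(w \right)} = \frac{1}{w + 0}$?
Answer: $\frac{3755378}{3} \approx 1.2518 \cdot 10^{6}$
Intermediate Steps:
$I{\left(w \right)} = -3 + \frac{1}{w}$ ($I{\left(w \right)} = -3 + \frac{1}{w + 0} = -3 + \frac{1}{w}$)
$Z{\left(k,T \right)} = -2$
$809 \left(1541 + Z{\left(6,6 \right)} I{\left(-6 \right)}\right) = 809 \left(1541 - 2 \left(-3 + \frac{1}{-6}\right)\right) = 809 \left(1541 - 2 \left(-3 - \frac{1}{6}\right)\right) = 809 \left(1541 - - \frac{19}{3}\right) = 809 \left(1541 + \frac{19}{3}\right) = 809 \cdot \frac{4642}{3} = \frac{3755378}{3}$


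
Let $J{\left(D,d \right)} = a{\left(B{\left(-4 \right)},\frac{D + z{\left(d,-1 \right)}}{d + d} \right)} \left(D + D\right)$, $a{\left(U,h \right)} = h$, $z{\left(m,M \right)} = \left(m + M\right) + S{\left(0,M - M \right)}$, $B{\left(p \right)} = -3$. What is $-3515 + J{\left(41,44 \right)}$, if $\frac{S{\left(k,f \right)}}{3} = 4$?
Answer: $- \frac{37681}{11} \approx -3425.5$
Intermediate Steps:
$S{\left(k,f \right)} = 12$ ($S{\left(k,f \right)} = 3 \cdot 4 = 12$)
$z{\left(m,M \right)} = 12 + M + m$ ($z{\left(m,M \right)} = \left(m + M\right) + 12 = \left(M + m\right) + 12 = 12 + M + m$)
$J{\left(D,d \right)} = \frac{D \left(11 + D + d\right)}{d}$ ($J{\left(D,d \right)} = \frac{D + \left(12 - 1 + d\right)}{d + d} \left(D + D\right) = \frac{D + \left(11 + d\right)}{2 d} 2 D = \left(11 + D + d\right) \frac{1}{2 d} 2 D = \frac{11 + D + d}{2 d} 2 D = \frac{D \left(11 + D + d\right)}{d}$)
$-3515 + J{\left(41,44 \right)} = -3515 + \frac{41 \left(11 + 41 + 44\right)}{44} = -3515 + 41 \cdot \frac{1}{44} \cdot 96 = -3515 + \frac{984}{11} = - \frac{37681}{11}$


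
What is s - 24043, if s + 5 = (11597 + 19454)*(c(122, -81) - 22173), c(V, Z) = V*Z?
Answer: -995363853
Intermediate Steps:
s = -995339810 (s = -5 + (11597 + 19454)*(122*(-81) - 22173) = -5 + 31051*(-9882 - 22173) = -5 + 31051*(-32055) = -5 - 995339805 = -995339810)
s - 24043 = -995339810 - 24043 = -995363853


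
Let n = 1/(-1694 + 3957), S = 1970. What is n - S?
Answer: -4458109/2263 ≈ -1970.0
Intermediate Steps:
n = 1/2263 ≈ 0.00044189
n - S = 1/2263 - 1*1970 = 1/2263 - 1970 = -4458109/2263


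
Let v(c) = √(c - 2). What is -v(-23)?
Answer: -5*I ≈ -5.0*I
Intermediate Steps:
v(c) = √(-2 + c)
-v(-23) = -√(-2 - 23) = -√(-25) = -5*I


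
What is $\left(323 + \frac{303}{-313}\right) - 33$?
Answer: $\frac{90467}{313} \approx 289.03$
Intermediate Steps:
$\left(323 + \frac{303}{-313}\right) - 33 = \left(323 + 303 \left(- \frac{1}{313}\right)\right) - 33 = \left(323 - \frac{303}{313}\right) - 33 = \frac{100796}{313} - 33 = \frac{90467}{313}$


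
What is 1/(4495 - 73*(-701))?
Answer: 1/55668 ≈ 1.7964e-5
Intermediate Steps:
1/(4495 - 73*(-701)) = 1/(4495 + 51173) = 1/55668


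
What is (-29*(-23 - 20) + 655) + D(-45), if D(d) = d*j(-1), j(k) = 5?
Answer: 1677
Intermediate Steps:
D(d) = 5*d (D(d) = d*5 = 5*d)
(-29*(-23 - 20) + 655) + D(-45) = (-29*(-23 - 20) + 655) + 5*(-45) = (-29*(-43) + 655) - 225 = (1247 + 655) - 225 = 1902 - 225 = 1677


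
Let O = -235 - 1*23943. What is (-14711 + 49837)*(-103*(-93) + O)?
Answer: -512804474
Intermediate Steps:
O = -24178 (O = -235 - 23943 = -24178)
(-14711 + 49837)*(-103*(-93) + O) = (-14711 + 49837)*(-103*(-93) - 24178) = 35126*(9579 - 24178) = 35126*(-14599) = -512804474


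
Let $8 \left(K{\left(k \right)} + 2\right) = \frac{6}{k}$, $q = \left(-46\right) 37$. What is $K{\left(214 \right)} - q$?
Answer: $\frac{1455203}{856} \approx 1700.0$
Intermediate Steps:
$q = -1702$
$K{\left(k \right)} = -2 + \frac{3}{4 k}$ ($K{\left(k \right)} = -2 + \frac{6 \frac{1}{k}}{8} = -2 + \frac{3}{4 k}$)
$K{\left(214 \right)} - q = \left(-2 + \frac{3}{4 \cdot 214}\right) - -1702 = \left(-2 + \frac{3}{4} \cdot \frac{1}{214}\right) + 1702 = \left(-2 + \frac{3}{856}\right) + 1702 = - \frac{1709}{856} + 1702 = \frac{1455203}{856}$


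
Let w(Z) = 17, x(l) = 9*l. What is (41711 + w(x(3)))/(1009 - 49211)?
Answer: -20864/24101 ≈ -0.86569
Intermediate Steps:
(41711 + w(x(3)))/(1009 - 49211) = (41711 + 17)/(1009 - 49211) = 41728/(-48202) = 41728*(-1/48202) = -20864/24101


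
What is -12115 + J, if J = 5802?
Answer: -6313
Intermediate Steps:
-12115 + J = -12115 + 5802 = -6313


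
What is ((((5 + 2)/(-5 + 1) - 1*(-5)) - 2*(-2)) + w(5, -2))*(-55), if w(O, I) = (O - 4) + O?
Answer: -2915/4 ≈ -728.75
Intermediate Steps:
w(O, I) = -4 + 2*O (w(O, I) = (-4 + O) + O = -4 + 2*O)
((((5 + 2)/(-5 + 1) - 1*(-5)) - 2*(-2)) + w(5, -2))*(-55) = ((((5 + 2)/(-5 + 1) - 1*(-5)) - 2*(-2)) + (-4 + 2*5))*(-55) = (((7/(-4) + 5) + 4) + (-4 + 10))*(-55) = (((7*(-1/4) + 5) + 4) + 6)*(-55) = (((-7/4 + 5) + 4) + 6)*(-55) = ((13/4 + 4) + 6)*(-55) = (29/4 + 6)*(-55) = (53/4)*(-55) = -2915/4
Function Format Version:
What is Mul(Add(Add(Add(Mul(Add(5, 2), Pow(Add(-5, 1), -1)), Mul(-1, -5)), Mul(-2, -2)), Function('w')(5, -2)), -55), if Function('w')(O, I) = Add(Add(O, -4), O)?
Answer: Rational(-2915, 4) ≈ -728.75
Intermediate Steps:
Function('w')(O, I) = Add(-4, Mul(2, O)) (Function('w')(O, I) = Add(Add(-4, O), O) = Add(-4, Mul(2, O)))
Mul(Add(Add(Add(Mul(Add(5, 2), Pow(Add(-5, 1), -1)), Mul(-1, -5)), Mul(-2, -2)), Function('w')(5, -2)), -55) = Mul(Add(Add(Add(Mul(Add(5, 2), Pow(Add(-5, 1), -1)), Mul(-1, -5)), Mul(-2, -2)), Add(-4, Mul(2, 5))), -55) = Mul(Add(Add(Add(Mul(7, Pow(-4, -1)), 5), 4), Add(-4, 10)), -55) = Mul(Add(Add(Add(Mul(7, Rational(-1, 4)), 5), 4), 6), -55) = Mul(Add(Add(Add(Rational(-7, 4), 5), 4), 6), -55) = Mul(Add(Add(Rational(13, 4), 4), 6), -55) = Mul(Add(Rational(29, 4), 6), -55) = Mul(Rational(53, 4), -55) = Rational(-2915, 4)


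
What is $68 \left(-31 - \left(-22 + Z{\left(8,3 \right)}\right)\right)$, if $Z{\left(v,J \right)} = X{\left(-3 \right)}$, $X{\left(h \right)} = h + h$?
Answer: $-204$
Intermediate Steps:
$X{\left(h \right)} = 2 h$
$Z{\left(v,J \right)} = -6$ ($Z{\left(v,J \right)} = 2 \left(-3\right) = -6$)
$68 \left(-31 - \left(-22 + Z{\left(8,3 \right)}\right)\right) = 68 \left(-31 + \left(22 - -6\right)\right) = 68 \left(-31 + \left(22 + 6\right)\right) = 68 \left(-31 + 28\right) = 68 \left(-3\right) = -204$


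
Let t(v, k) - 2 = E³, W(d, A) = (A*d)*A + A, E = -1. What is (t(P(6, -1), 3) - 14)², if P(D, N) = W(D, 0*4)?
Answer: 169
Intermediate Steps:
W(d, A) = A + d*A² (W(d, A) = d*A² + A = A + d*A²)
P(D, N) = 0 (P(D, N) = (0*4)*(1 + (0*4)*D) = 0*(1 + 0*D) = 0*(1 + 0) = 0*1 = 0)
t(v, k) = 1 (t(v, k) = 2 + (-1)³ = 2 - 1 = 1)
(t(P(6, -1), 3) - 14)² = (1 - 14)² = (-13)² = 169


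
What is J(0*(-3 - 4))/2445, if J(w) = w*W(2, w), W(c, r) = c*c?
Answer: 0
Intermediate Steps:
W(c, r) = c²
J(w) = 4*w (J(w) = w*2² = w*4 = 4*w)
J(0*(-3 - 4))/2445 = (4*(0*(-3 - 4)))/2445 = (4*(0*(-7)))*(1/2445) = (4*0)*(1/2445) = 0*(1/2445) = 0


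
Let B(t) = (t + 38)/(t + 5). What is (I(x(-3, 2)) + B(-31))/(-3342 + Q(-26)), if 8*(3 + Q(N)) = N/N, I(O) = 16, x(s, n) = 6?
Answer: -1636/347867 ≈ -0.0047029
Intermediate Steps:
Q(N) = -23/8 (Q(N) = -3 + (N/N)/8 = -3 + (1/8)*1 = -3 + 1/8 = -23/8)
B(t) = (38 + t)/(5 + t)
(I(x(-3, 2)) + B(-31))/(-3342 + Q(-26)) = (16 + (38 - 31)/(5 - 31))/(-3342 - 23/8) = (16 + 7/(-26))/(-26759/8) = (16 - 1/26*7)*(-8/26759) = (16 - 7/26)*(-8/26759) = (409/26)*(-8/26759) = -1636/347867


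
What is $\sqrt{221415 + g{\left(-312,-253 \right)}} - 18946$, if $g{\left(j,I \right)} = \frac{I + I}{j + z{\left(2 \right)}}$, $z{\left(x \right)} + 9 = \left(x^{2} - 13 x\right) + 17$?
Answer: $-18946 + \frac{17 \sqrt{20355766}}{163} \approx -18475.0$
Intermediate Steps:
$z{\left(x \right)} = 8 + x^{2} - 13 x$ ($z{\left(x \right)} = -9 + \left(\left(x^{2} - 13 x\right) + 17\right) = -9 + \left(17 + x^{2} - 13 x\right) = 8 + x^{2} - 13 x$)
$g{\left(j,I \right)} = \frac{2 I}{-14 + j}$ ($g{\left(j,I \right)} = \frac{I + I}{j + \left(8 + 2^{2} - 26\right)} = \frac{2 I}{j + \left(8 + 4 - 26\right)} = \frac{2 I}{j - 14} = \frac{2 I}{-14 + j}$)
$\sqrt{221415 + g{\left(-312,-253 \right)}} - 18946 = \sqrt{221415 + 2 \left(-253\right) \frac{1}{-14 - 312}} - 18946 = \sqrt{221415 + 2 \left(-253\right) \frac{1}{-326}} - 18946 = \sqrt{221415 + 2 \left(-253\right) \left(- \frac{1}{326}\right)} - 18946 = \sqrt{221415 + \frac{253}{163}} - 18946 = \sqrt{\frac{36090898}{163}} - 18946 = \frac{17 \sqrt{20355766}}{163} - 18946 = -18946 + \frac{17 \sqrt{20355766}}{163}$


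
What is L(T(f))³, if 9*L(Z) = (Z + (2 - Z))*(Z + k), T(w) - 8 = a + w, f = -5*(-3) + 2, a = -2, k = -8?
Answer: 1000/27 ≈ 37.037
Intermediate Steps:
f = 17 (f = 15 + 2 = 17)
T(w) = 6 + w (T(w) = 8 + (-2 + w) = 6 + w)
L(Z) = -16/9 + 2*Z/9 (L(Z) = ((Z + (2 - Z))*(Z - 8))/9 = (2*(-8 + Z))/9 = (-16 + 2*Z)/9 = -16/9 + 2*Z/9)
L(T(f))³ = (-16/9 + 2*(6 + 17)/9)³ = (-16/9 + (2/9)*23)³ = (-16/9 + 46/9)³ = (10/3)³ = 1000/27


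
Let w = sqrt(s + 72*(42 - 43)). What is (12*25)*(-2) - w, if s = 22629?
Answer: -600 - sqrt(22557) ≈ -750.19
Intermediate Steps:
w = sqrt(22557) (w = sqrt(22629 + 72*(42 - 43)) = sqrt(22629 + 72*(-1)) = sqrt(22629 - 72) = sqrt(22557) ≈ 150.19)
(12*25)*(-2) - w = (12*25)*(-2) - sqrt(22557) = 300*(-2) - sqrt(22557) = -600 - sqrt(22557)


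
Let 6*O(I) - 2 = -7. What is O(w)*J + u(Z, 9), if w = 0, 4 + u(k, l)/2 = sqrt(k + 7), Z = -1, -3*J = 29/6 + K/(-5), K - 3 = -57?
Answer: -395/108 + 2*sqrt(6) ≈ 1.2416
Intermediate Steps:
K = -54 (K = 3 - 57 = -54)
J = -469/90 (J = -(29/6 - 54/(-5))/3 = -(29*(1/6) - 54*(-1/5))/3 = -(29/6 + 54/5)/3 = -1/3*469/30 = -469/90 ≈ -5.2111)
u(k, l) = -8 + 2*sqrt(7 + k) (u(k, l) = -8 + 2*sqrt(k + 7) = -8 + 2*sqrt(7 + k))
O(I) = -5/6 (O(I) = 1/3 + (1/6)*(-7) = 1/3 - 7/6 = -5/6)
O(w)*J + u(Z, 9) = -5/6*(-469/90) + (-8 + 2*sqrt(7 - 1)) = 469/108 + (-8 + 2*sqrt(6)) = -395/108 + 2*sqrt(6)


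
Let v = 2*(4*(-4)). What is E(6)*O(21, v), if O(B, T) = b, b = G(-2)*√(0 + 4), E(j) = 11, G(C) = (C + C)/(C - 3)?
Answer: 88/5 ≈ 17.600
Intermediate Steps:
G(C) = 2*C/(-3 + C) (G(C) = (2*C)/(-3 + C) = 2*C/(-3 + C))
b = 8/5 (b = (2*(-2)/(-3 - 2))*√(0 + 4) = (2*(-2)/(-5))*√4 = (2*(-2)*(-⅕))*2 = (⅘)*2 = 8/5 ≈ 1.6000)
v = -32 (v = 2*(-16) = -32)
O(B, T) = 8/5
E(6)*O(21, v) = 11*(8/5) = 88/5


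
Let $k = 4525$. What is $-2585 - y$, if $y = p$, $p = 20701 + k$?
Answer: $-27811$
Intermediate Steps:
$p = 25226$ ($p = 20701 + 4525 = 25226$)
$y = 25226$
$-2585 - y = -2585 - 25226 = -27811$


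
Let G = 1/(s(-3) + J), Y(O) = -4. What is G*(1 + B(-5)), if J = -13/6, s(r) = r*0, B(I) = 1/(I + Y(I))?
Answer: -16/39 ≈ -0.41026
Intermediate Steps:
B(I) = 1/(-4 + I) (B(I) = 1/(I - 4) = 1/(-4 + I))
s(r) = 0
J = -13/6 (J = -13*1/6 = -13/6 ≈ -2.1667)
G = -6/13 (G = 1/(0 - 13/6) = 1/(-13/6) = -6/13 ≈ -0.46154)
G*(1 + B(-5)) = -6*(1 + 1/(-4 - 5))/13 = -6*(1 + 1/(-9))/13 = -6*(1 - 1/9)/13 = -6/13*8/9 = -16/39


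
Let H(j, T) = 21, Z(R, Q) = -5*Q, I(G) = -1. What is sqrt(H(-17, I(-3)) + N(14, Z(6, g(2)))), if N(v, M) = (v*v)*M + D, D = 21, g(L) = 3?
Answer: 3*I*sqrt(322) ≈ 53.833*I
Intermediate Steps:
N(v, M) = 21 + M*v**2 (N(v, M) = (v*v)*M + 21 = v**2*M + 21 = M*v**2 + 21 = 21 + M*v**2)
sqrt(H(-17, I(-3)) + N(14, Z(6, g(2)))) = sqrt(21 + (21 - 5*3*14**2)) = sqrt(21 + (21 - 15*196)) = sqrt(21 + (21 - 2940)) = sqrt(21 - 2919) = sqrt(-2898) = 3*I*sqrt(322)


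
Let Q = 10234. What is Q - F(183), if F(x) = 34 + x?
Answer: 10017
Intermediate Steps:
Q - F(183) = 10234 - (34 + 183) = 10234 - 1*217 = 10234 - 217 = 10017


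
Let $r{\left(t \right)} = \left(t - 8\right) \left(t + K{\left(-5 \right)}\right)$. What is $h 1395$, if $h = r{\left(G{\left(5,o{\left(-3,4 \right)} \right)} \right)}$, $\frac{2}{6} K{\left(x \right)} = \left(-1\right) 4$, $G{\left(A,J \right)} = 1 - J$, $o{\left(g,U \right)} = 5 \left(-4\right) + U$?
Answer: $62775$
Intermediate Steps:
$o{\left(g,U \right)} = -20 + U$
$K{\left(x \right)} = -12$ ($K{\left(x \right)} = 3 \left(\left(-1\right) 4\right) = 3 \left(-4\right) = -12$)
$r{\left(t \right)} = \left(-12 + t\right) \left(-8 + t\right)$ ($r{\left(t \right)} = \left(t - 8\right) \left(t - 12\right) = \left(t - 8\right) \left(-12 + t\right) = \left(-8 + t\right) \left(-12 + t\right) = \left(-12 + t\right) \left(-8 + t\right)$)
$h = 45$ ($h = 96 + \left(1 - \left(-20 + 4\right)\right)^{2} - 20 \left(1 - \left(-20 + 4\right)\right) = 96 + \left(1 - -16\right)^{2} - 20 \left(1 - -16\right) = 96 + \left(1 + 16\right)^{2} - 20 \left(1 + 16\right) = 96 + 17^{2} - 340 = 96 + 289 - 340 = 45$)
$h 1395 = 45 \cdot 1395 = 62775$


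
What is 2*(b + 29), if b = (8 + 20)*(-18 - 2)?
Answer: -1062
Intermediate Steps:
b = -560 (b = 28*(-20) = -560)
2*(b + 29) = 2*(-560 + 29) = 2*(-531) = -1062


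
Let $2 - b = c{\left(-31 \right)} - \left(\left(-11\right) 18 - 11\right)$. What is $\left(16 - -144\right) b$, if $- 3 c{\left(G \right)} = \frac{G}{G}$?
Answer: $- \frac{99200}{3} \approx -33067.0$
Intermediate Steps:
$c{\left(G \right)} = - \frac{1}{3}$ ($c{\left(G \right)} = - \frac{G \frac{1}{G}}{3} = \left(- \frac{1}{3}\right) 1 = - \frac{1}{3}$)
$b = - \frac{620}{3}$ ($b = 2 - \left(- \frac{1}{3} - \left(\left(-11\right) 18 - 11\right)\right) = 2 - \left(- \frac{1}{3} - \left(-198 - 11\right)\right) = 2 - \left(- \frac{1}{3} - -209\right) = 2 - \left(- \frac{1}{3} + 209\right) = 2 - \frac{626}{3} = - \frac{620}{3} \approx -206.67$)
$\left(16 - -144\right) b = \left(16 - -144\right) \left(- \frac{620}{3}\right) = \left(16 + 144\right) \left(- \frac{620}{3}\right) = 160 \left(- \frac{620}{3}\right) = - \frac{99200}{3}$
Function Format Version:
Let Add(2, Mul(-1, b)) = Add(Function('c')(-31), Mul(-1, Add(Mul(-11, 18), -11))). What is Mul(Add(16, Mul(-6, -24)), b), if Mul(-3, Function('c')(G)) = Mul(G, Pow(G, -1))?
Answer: Rational(-99200, 3) ≈ -33067.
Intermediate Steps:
Function('c')(G) = Rational(-1, 3) (Function('c')(G) = Mul(Rational(-1, 3), Mul(G, Pow(G, -1))) = Mul(Rational(-1, 3), 1) = Rational(-1, 3))
b = Rational(-620, 3) (b = Add(2, Mul(-1, Add(Rational(-1, 3), Mul(-1, Add(Mul(-11, 18), -11))))) = Add(2, Mul(-1, Add(Rational(-1, 3), Mul(-1, Add(-198, -11))))) = Add(2, Mul(-1, Add(Rational(-1, 3), Mul(-1, -209)))) = Add(2, Mul(-1, Add(Rational(-1, 3), 209))) = Add(2, Mul(-1, Rational(626, 3))) = Add(2, Rational(-626, 3)) = Rational(-620, 3) ≈ -206.67)
Mul(Add(16, Mul(-6, -24)), b) = Mul(Add(16, Mul(-6, -24)), Rational(-620, 3)) = Mul(Add(16, 144), Rational(-620, 3)) = Mul(160, Rational(-620, 3)) = Rational(-99200, 3)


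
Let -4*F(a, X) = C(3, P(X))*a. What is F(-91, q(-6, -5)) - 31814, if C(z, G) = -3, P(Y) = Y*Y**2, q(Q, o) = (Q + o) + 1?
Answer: -127529/4 ≈ -31882.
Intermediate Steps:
q(Q, o) = 1 + Q + o
P(Y) = Y**3
F(a, X) = 3*a/4 (F(a, X) = -(-3)*a/4 = 3*a/4)
F(-91, q(-6, -5)) - 31814 = (3/4)*(-91) - 31814 = -273/4 - 31814 = -127529/4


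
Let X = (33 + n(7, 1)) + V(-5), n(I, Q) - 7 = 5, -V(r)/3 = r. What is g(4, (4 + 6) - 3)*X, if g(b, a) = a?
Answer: 420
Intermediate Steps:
V(r) = -3*r
n(I, Q) = 12 (n(I, Q) = 7 + 5 = 12)
X = 60 (X = (33 + 12) - 3*(-5) = 45 + 15 = 60)
g(4, (4 + 6) - 3)*X = ((4 + 6) - 3)*60 = (10 - 3)*60 = 7*60 = 420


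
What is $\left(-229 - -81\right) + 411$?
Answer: $263$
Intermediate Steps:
$\left(-229 - -81\right) + 411 = \left(-229 + 81\right) + 411 = -148 + 411 = 263$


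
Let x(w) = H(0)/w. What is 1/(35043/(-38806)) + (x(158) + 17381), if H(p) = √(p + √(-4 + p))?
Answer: 96228920209/5536794 + I/158 ≈ 17380.0 + 0.0063291*I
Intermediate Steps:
x(w) = (1 + I)/w (x(w) = √(0 + √(-4 + 0))/w = √(0 + √(-4))/w = √(0 + 2*I)/w = √(2*I)/w = (1 + I)/w)
1/(35043/(-38806)) + (x(158) + 17381) = 1/(35043/(-38806)) + ((1 + I)/158 + 17381) = 1/(35043*(-1/38806)) + ((1 + I)/158 + 17381) = 1/(-35043/38806) + ((1/158 + I/158) + 17381) = -38806/35043 + (2746199/158 + I/158) = 96228920209/5536794 + I/158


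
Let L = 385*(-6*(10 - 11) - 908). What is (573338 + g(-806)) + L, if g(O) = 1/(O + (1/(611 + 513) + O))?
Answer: 409609669192/1811887 ≈ 2.2607e+5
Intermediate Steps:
L = -347270 (L = 385*(-6*(-1) - 908) = 385*(6 - 908) = 385*(-902) = -347270)
g(O) = 1/(1/1124 + 2*O) (g(O) = 1/(O + (1/1124 + O)) = 1/(1/1124 + 2*O))
(573338 + g(-806)) + L = (573338 + 1124/(1 + 2248*(-806))) - 347270 = (573338 + 1124/(1 - 1811888)) - 347270 = (573338 + 1124/(-1811887)) - 347270 = (573338 + 1124*(-1/1811887)) - 347270 = (573338 - 1124/1811887) - 347270 = 1038823667682/1811887 - 347270 = 409609669192/1811887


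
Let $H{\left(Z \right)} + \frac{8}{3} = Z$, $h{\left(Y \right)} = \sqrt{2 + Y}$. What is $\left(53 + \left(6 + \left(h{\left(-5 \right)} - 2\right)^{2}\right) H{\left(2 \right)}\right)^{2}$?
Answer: $\frac{20833}{9} + \frac{2320 i \sqrt{3}}{9} \approx 2314.8 + 446.48 i$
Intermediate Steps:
$H{\left(Z \right)} = - \frac{8}{3} + Z$
$\left(53 + \left(6 + \left(h{\left(-5 \right)} - 2\right)^{2}\right) H{\left(2 \right)}\right)^{2} = \left(53 + \left(6 + \left(\sqrt{2 - 5} - 2\right)^{2}\right) \left(- \frac{8}{3} + 2\right)\right)^{2} = \left(53 + \left(6 + \left(\sqrt{-3} - 2\right)^{2}\right) \left(- \frac{2}{3}\right)\right)^{2} = \left(53 + \left(6 + \left(i \sqrt{3} - 2\right)^{2}\right) \left(- \frac{2}{3}\right)\right)^{2} = \left(53 + \left(6 + \left(-2 + i \sqrt{3}\right)^{2}\right) \left(- \frac{2}{3}\right)\right)^{2} = \left(53 - \left(4 + \frac{2 \left(-2 + i \sqrt{3}\right)^{2}}{3}\right)\right)^{2} = \left(49 - \frac{2 \left(-2 + i \sqrt{3}\right)^{2}}{3}\right)^{2}$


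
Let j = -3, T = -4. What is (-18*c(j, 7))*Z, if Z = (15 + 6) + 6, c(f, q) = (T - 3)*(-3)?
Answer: -10206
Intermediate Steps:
c(f, q) = 21 (c(f, q) = (-4 - 3)*(-3) = -7*(-3) = 21)
Z = 27 (Z = 21 + 6 = 27)
(-18*c(j, 7))*Z = -18*21*27 = -378*27 = -10206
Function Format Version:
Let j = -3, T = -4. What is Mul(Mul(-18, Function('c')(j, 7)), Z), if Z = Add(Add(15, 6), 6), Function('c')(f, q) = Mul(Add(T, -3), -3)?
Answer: -10206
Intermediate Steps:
Function('c')(f, q) = 21 (Function('c')(f, q) = Mul(Add(-4, -3), -3) = Mul(-7, -3) = 21)
Z = 27 (Z = Add(21, 6) = 27)
Mul(Mul(-18, Function('c')(j, 7)), Z) = Mul(Mul(-18, 21), 27) = Mul(-378, 27) = -10206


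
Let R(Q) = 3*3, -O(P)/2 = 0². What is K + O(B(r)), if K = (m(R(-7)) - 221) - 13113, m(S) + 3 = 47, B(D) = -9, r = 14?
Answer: -13290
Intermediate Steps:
O(P) = 0 (O(P) = -2*0² = -2*0 = 0)
R(Q) = 9
m(S) = 44 (m(S) = -3 + 47 = 44)
K = -13290 (K = (44 - 221) - 13113 = -177 - 13113 = -13290)
K + O(B(r)) = -13290 + 0 = -13290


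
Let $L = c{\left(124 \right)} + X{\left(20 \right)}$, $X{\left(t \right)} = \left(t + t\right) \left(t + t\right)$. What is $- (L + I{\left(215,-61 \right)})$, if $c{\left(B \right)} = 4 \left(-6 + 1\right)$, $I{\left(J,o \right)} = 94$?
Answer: $-1674$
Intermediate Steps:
$c{\left(B \right)} = -20$ ($c{\left(B \right)} = 4 \left(-5\right) = -20$)
$X{\left(t \right)} = 4 t^{2}$ ($X{\left(t \right)} = 2 t 2 t = 4 t^{2}$)
$L = 1580$ ($L = -20 + 4 \cdot 20^{2} = -20 + 4 \cdot 400 = -20 + 1600 = 1580$)
$- (L + I{\left(215,-61 \right)}) = - (1580 + 94) = \left(-1\right) 1674 = -1674$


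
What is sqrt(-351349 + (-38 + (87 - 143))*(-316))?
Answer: I*sqrt(321645) ≈ 567.14*I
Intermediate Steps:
sqrt(-351349 + (-38 + (87 - 143))*(-316)) = sqrt(-351349 + (-38 - 56)*(-316)) = sqrt(-351349 - 94*(-316)) = sqrt(-351349 + 29704) = sqrt(-321645) = I*sqrt(321645)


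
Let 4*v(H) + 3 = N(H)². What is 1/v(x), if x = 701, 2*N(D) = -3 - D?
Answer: 4/123901 ≈ 3.2284e-5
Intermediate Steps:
N(D) = -3/2 - D/2 (N(D) = (-3 - D)/2 = -3/2 - D/2)
v(H) = -¾ + (-3/2 - H/2)²/4
1/v(x) = 1/(-¾ + (3 + 701)²/16) = 1/(-¾ + (1/16)*704²) = 1/(-¾ + (1/16)*495616) = 1/(-¾ + 30976) = 1/(123901/4) = 4/123901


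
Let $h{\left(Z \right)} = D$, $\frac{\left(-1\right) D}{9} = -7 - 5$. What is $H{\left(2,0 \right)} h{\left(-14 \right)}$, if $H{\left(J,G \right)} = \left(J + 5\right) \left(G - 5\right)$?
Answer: $-3780$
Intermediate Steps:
$H{\left(J,G \right)} = \left(-5 + G\right) \left(5 + J\right)$ ($H{\left(J,G \right)} = \left(5 + J\right) \left(-5 + G\right) = \left(-5 + G\right) \left(5 + J\right)$)
$D = 108$ ($D = - 9 \left(-7 - 5\right) = \left(-9\right) \left(-12\right) = 108$)
$h{\left(Z \right)} = 108$
$H{\left(2,0 \right)} h{\left(-14 \right)} = \left(-25 - 10 + 5 \cdot 0 + 0 \cdot 2\right) 108 = \left(-25 - 10 + 0 + 0\right) 108 = \left(-35\right) 108 = -3780$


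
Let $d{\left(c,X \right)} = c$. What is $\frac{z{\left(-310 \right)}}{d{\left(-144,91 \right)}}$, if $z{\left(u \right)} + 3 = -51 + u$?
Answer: $\frac{91}{36} \approx 2.5278$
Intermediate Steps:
$z{\left(u \right)} = -54 + u$ ($z{\left(u \right)} = -3 + \left(-51 + u\right) = -54 + u$)
$\frac{z{\left(-310 \right)}}{d{\left(-144,91 \right)}} = \frac{-54 - 310}{-144} = \left(-364\right) \left(- \frac{1}{144}\right) = \frac{91}{36}$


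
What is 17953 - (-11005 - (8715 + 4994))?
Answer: 42667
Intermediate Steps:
17953 - (-11005 - (8715 + 4994)) = 17953 - (-11005 - 1*13709) = 17953 - (-11005 - 13709) = 17953 - 1*(-24714) = 17953 + 24714 = 42667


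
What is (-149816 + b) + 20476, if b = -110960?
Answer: -240300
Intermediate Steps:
(-149816 + b) + 20476 = (-149816 - 110960) + 20476 = -260776 + 20476 = -240300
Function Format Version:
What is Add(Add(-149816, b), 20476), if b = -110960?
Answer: -240300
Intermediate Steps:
Add(Add(-149816, b), 20476) = Add(Add(-149816, -110960), 20476) = Add(-260776, 20476) = -240300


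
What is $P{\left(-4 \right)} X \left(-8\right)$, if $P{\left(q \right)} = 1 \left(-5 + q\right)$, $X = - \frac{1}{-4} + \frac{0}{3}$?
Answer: $18$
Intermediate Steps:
$X = \frac{1}{4}$ ($X = \left(-1\right) \left(- \frac{1}{4}\right) + 0 \cdot \frac{1}{3} = \frac{1}{4} + 0 = \frac{1}{4} \approx 0.25$)
$P{\left(q \right)} = -5 + q$
$P{\left(-4 \right)} X \left(-8\right) = \left(-5 - 4\right) \frac{1}{4} \left(-8\right) = \left(-9\right) \frac{1}{4} \left(-8\right) = \left(- \frac{9}{4}\right) \left(-8\right) = 18$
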